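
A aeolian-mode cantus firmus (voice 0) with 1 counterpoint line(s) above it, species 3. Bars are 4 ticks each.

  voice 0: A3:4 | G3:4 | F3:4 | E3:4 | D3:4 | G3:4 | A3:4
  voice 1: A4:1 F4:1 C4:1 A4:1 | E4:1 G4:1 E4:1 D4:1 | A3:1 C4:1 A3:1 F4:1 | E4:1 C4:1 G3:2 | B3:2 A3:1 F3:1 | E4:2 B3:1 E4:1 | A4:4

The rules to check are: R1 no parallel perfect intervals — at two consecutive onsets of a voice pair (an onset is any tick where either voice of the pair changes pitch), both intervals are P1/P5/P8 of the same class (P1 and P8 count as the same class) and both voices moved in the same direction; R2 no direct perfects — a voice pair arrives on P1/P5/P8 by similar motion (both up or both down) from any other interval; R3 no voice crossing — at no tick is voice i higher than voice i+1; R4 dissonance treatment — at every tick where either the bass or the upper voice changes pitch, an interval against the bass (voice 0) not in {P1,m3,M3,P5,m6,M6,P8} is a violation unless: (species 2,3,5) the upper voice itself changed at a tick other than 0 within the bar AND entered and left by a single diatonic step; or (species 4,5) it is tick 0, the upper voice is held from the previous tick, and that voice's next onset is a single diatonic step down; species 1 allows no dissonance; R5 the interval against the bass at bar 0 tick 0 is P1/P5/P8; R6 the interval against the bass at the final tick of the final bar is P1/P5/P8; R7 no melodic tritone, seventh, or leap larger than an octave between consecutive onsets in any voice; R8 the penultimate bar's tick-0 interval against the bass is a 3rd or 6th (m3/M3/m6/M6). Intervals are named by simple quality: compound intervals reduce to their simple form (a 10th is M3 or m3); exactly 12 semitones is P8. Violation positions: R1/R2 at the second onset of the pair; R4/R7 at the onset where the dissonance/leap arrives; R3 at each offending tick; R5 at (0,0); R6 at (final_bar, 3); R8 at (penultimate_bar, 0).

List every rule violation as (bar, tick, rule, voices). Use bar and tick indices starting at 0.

bar 0: v0=A3 v1=A4 downbeat P8
bar 1: v0=G3 v1=E4 downbeat M6
bar 2: v0=F3 v1=A3 downbeat M3
bar 3: v0=E3 v1=E4 downbeat P8
bar 4: v0=D3 v1=B3 downbeat M6
bar 5: v0=G3 v1=E4 downbeat M6
bar 6: v0=A3 v1=A4 downbeat P8
  -> R1 @ bar 3 tick 0 v(0, 1): F3/F4 P8 -> E3/E4 P8 similar
  -> R7 @ bar 5 tick 0 v(1,): F3->E4 leap 11st
  -> R2 @ bar 6 tick 0 v(0, 1): G3/E4 M6 -> A3/A4 P8 similar

(3, 0, R1, (0, 1))
(5, 0, R7, (1,))
(6, 0, R2, (0, 1))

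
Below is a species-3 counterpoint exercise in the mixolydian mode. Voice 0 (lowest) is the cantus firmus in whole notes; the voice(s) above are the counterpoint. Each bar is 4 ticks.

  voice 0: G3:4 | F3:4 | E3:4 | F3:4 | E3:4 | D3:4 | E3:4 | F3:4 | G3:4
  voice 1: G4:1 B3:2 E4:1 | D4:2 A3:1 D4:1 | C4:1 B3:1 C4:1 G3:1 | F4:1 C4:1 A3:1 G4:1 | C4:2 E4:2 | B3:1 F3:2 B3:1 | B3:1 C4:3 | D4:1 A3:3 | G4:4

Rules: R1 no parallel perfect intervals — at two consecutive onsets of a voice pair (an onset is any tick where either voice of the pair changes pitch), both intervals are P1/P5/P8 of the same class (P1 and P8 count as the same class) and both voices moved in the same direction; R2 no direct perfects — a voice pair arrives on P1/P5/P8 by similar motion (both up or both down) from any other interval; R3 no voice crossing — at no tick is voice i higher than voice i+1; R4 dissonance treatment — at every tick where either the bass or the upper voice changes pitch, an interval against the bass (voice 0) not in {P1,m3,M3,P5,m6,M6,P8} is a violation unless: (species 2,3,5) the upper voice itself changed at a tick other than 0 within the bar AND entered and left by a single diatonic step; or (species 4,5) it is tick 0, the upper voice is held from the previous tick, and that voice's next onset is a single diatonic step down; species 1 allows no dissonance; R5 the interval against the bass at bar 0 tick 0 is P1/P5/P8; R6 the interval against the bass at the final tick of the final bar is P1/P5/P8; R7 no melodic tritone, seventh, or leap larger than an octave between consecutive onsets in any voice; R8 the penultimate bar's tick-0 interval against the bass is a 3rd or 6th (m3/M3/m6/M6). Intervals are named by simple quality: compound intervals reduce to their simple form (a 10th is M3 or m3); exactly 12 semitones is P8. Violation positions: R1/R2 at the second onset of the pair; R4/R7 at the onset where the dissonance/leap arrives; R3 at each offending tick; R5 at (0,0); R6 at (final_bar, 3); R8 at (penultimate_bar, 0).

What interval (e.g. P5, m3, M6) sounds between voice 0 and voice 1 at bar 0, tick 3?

voice 0=G3 voice 1=E4 -> M6

M6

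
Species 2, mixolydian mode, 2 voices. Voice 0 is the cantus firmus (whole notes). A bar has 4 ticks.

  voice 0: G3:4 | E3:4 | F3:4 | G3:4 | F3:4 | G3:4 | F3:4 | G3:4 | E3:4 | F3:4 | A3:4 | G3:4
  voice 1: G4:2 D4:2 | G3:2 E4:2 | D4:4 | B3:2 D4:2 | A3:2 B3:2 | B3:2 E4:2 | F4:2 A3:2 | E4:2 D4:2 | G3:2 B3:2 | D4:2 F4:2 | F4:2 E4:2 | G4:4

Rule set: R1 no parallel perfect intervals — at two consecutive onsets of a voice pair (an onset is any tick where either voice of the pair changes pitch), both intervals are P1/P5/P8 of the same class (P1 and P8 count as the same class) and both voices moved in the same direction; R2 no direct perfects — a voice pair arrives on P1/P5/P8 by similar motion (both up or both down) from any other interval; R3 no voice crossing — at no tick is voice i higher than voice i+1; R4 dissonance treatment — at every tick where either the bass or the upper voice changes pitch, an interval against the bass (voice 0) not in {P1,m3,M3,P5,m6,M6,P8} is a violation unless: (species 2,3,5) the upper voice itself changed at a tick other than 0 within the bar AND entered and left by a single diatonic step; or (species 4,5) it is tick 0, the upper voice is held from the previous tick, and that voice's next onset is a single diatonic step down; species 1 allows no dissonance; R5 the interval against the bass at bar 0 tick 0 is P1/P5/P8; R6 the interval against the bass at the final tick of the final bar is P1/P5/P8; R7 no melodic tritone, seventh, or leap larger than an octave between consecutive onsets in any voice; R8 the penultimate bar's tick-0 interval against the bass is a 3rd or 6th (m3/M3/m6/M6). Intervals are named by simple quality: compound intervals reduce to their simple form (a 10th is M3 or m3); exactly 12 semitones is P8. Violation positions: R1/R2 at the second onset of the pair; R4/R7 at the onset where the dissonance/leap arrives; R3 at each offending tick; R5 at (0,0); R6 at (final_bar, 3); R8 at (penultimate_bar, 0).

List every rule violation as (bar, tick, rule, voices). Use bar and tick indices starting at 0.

(4, 2, R4, (0, 1))

bar 0: v0=G3 v1=G4 downbeat P8
bar 1: v0=E3 v1=G3 downbeat m3
bar 2: v0=F3 v1=D4 downbeat M6
bar 3: v0=G3 v1=B3 downbeat M3
bar 4: v0=F3 v1=A3 downbeat M3
bar 5: v0=G3 v1=B3 downbeat M3
bar 6: v0=F3 v1=F4 downbeat P8
bar 7: v0=G3 v1=E4 downbeat M6
bar 8: v0=E3 v1=G3 downbeat m3
bar 9: v0=F3 v1=D4 downbeat M6
bar 10: v0=A3 v1=F4 downbeat m6
bar 11: v0=G3 v1=G4 downbeat P8
  -> R4 @ bar 4 tick 2 v(0, 1): F3/B3 TT untreated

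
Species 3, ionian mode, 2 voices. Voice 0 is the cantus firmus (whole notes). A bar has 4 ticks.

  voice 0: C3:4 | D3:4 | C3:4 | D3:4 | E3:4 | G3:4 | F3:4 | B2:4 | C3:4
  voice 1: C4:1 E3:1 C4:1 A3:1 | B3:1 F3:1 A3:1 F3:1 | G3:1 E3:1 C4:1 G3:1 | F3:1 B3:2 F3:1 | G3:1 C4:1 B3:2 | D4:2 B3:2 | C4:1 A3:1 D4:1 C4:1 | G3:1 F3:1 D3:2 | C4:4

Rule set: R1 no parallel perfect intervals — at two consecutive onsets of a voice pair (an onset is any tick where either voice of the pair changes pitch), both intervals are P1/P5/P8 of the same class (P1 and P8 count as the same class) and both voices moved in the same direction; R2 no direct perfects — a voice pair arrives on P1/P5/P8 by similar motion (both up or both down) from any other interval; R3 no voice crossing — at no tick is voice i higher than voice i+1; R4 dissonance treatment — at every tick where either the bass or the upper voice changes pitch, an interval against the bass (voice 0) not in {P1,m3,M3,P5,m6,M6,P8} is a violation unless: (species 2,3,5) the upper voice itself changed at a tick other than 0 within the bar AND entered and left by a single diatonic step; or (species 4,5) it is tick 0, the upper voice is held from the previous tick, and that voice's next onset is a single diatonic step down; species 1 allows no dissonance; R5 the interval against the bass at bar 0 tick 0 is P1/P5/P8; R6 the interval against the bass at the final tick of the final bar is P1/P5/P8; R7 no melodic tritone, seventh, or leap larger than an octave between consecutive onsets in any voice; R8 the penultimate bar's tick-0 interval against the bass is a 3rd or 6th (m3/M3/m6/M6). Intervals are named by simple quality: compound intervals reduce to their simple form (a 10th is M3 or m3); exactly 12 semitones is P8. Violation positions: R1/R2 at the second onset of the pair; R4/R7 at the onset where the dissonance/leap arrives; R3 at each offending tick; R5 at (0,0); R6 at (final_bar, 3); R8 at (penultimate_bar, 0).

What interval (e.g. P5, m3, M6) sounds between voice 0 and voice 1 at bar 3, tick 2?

M6

voice 0=D3 voice 1=B3 -> M6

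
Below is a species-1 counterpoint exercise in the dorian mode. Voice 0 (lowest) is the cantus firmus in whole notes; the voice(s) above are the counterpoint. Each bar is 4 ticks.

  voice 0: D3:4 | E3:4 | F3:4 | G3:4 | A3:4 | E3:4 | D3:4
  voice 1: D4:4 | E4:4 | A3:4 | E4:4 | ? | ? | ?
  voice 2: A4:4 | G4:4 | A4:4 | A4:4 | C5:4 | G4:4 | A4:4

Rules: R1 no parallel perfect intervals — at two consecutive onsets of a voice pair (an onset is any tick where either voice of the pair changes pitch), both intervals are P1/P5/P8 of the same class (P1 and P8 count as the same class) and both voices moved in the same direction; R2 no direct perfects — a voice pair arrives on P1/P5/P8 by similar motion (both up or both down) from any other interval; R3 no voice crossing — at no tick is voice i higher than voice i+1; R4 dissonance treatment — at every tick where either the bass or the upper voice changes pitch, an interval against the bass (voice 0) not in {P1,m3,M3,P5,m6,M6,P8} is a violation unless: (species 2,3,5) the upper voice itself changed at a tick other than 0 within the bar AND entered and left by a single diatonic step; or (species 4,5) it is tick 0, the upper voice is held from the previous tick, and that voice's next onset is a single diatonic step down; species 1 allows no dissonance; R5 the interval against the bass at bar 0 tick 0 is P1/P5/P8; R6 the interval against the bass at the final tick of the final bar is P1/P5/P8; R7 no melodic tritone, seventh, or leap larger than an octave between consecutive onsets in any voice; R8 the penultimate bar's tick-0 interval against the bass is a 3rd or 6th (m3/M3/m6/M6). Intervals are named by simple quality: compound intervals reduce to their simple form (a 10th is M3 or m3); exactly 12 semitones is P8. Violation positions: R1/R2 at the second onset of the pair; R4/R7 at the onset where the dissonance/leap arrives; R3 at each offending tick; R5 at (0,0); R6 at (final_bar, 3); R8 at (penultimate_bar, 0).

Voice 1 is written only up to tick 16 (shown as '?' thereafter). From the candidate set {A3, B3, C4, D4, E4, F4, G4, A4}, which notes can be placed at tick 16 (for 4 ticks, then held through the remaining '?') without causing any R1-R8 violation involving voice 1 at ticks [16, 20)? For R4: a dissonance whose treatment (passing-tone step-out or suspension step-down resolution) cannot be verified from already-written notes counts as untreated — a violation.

{A3, C4, E4}

A3: legal
B3: violates R4
C4: legal
D4: violates R4
E4: legal
F4: violates R2
G4: violates R4
A4: violates R2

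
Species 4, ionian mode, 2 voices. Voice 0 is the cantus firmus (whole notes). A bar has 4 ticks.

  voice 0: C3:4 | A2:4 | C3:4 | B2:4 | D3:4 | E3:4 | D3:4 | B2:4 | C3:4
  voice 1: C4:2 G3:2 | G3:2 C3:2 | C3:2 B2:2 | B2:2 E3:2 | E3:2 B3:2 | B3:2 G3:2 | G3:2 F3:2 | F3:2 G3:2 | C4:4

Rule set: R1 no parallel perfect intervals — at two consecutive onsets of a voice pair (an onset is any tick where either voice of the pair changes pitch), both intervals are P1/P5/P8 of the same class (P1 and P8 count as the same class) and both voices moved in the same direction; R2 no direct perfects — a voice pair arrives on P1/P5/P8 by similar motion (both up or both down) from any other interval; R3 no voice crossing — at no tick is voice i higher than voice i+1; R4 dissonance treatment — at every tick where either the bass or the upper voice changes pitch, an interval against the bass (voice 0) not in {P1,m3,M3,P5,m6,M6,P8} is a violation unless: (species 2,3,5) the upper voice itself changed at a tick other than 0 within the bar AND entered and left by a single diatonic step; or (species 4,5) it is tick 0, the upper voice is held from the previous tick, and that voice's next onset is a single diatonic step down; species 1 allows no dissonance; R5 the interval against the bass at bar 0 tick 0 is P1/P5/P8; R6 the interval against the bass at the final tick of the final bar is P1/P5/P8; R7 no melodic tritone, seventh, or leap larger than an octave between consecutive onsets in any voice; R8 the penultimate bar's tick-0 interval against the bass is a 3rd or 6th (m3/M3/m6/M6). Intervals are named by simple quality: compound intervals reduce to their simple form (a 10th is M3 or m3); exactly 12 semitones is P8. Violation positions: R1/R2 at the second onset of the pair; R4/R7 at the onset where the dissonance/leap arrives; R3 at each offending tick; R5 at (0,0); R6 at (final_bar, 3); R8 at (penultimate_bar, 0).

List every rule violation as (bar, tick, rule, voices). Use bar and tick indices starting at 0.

bar 0: v0=C3 v1=C4 downbeat P8
bar 1: v0=A2 v1=G3 downbeat m7
bar 2: v0=C3 v1=C3 downbeat P1
bar 3: v0=B2 v1=B2 downbeat P1
bar 4: v0=D3 v1=E3 downbeat M2
bar 5: v0=E3 v1=B3 downbeat P5
bar 6: v0=D3 v1=G3 downbeat P4
bar 7: v0=B2 v1=F3 downbeat TT
bar 8: v0=C3 v1=C4 downbeat P8
  -> R4 @ bar 1 tick 0 v(0, 1): A2/G3 m7 untreated
  -> R3 @ bar 2 tick 2 v(0, 1): C3 above B2
  -> R4 @ bar 2 tick 2 v(0, 1): C3/B2 m2 untreated
  -> R3 @ bar 2 tick 3 v(0, 1): C3 above B2
  -> R4 @ bar 3 tick 2 v(0, 1): B2/E3 P4 untreated
  -> R4 @ bar 4 tick 0 v(0, 1): D3/E3 M2 untreated
  -> R4 @ bar 7 tick 0 v(0, 1): B2/F3 TT untreated
  -> R8 @ bar 7 tick 0 v(0, 1): penult TT not 3rd/6th
  -> R2 @ bar 8 tick 0 v(0, 1): B2/G3 m6 -> C3/C4 P8 similar

(1, 0, R4, (0, 1))
(2, 2, R3, (0, 1))
(2, 2, R4, (0, 1))
(2, 3, R3, (0, 1))
(3, 2, R4, (0, 1))
(4, 0, R4, (0, 1))
(7, 0, R4, (0, 1))
(7, 0, R8, (0, 1))
(8, 0, R2, (0, 1))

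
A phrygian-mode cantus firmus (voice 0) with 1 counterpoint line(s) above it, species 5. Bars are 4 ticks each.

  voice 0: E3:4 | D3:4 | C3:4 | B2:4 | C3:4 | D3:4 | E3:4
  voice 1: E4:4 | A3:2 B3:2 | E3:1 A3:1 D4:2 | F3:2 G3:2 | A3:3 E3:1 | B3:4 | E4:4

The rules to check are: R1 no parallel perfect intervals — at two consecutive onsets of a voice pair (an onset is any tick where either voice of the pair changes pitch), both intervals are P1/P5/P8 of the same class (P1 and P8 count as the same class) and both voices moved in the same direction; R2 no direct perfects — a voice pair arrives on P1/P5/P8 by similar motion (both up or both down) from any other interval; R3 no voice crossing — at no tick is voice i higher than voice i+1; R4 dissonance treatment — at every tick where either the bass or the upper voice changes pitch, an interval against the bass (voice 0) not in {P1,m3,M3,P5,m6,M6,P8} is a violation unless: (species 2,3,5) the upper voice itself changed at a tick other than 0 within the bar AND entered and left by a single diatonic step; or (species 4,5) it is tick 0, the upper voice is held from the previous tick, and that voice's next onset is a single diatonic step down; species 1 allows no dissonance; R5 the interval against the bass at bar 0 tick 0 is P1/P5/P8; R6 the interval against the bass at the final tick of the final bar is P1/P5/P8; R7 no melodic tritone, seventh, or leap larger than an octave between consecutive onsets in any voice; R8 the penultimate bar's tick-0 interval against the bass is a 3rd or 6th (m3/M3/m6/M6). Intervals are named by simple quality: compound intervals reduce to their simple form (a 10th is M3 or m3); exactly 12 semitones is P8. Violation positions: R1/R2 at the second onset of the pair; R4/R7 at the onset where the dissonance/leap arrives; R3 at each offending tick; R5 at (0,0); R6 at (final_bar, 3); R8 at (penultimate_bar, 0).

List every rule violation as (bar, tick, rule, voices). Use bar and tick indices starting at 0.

bar 0: v0=E3 v1=E4 downbeat P8
bar 1: v0=D3 v1=A3 downbeat P5
bar 2: v0=C3 v1=E3 downbeat M3
bar 3: v0=B2 v1=F3 downbeat TT
bar 4: v0=C3 v1=A3 downbeat M6
bar 5: v0=D3 v1=B3 downbeat M6
bar 6: v0=E3 v1=E4 downbeat P8
  -> R2 @ bar 1 tick 0 v(0, 1): E3/E4 P8 -> D3/A3 P5 similar
  -> R4 @ bar 2 tick 2 v(0, 1): C3/D4 M2 untreated
  -> R4 @ bar 3 tick 0 v(0, 1): B2/F3 TT untreated
  -> R2 @ bar 6 tick 0 v(0, 1): D3/B3 M6 -> E3/E4 P8 similar

(1, 0, R2, (0, 1))
(2, 2, R4, (0, 1))
(3, 0, R4, (0, 1))
(6, 0, R2, (0, 1))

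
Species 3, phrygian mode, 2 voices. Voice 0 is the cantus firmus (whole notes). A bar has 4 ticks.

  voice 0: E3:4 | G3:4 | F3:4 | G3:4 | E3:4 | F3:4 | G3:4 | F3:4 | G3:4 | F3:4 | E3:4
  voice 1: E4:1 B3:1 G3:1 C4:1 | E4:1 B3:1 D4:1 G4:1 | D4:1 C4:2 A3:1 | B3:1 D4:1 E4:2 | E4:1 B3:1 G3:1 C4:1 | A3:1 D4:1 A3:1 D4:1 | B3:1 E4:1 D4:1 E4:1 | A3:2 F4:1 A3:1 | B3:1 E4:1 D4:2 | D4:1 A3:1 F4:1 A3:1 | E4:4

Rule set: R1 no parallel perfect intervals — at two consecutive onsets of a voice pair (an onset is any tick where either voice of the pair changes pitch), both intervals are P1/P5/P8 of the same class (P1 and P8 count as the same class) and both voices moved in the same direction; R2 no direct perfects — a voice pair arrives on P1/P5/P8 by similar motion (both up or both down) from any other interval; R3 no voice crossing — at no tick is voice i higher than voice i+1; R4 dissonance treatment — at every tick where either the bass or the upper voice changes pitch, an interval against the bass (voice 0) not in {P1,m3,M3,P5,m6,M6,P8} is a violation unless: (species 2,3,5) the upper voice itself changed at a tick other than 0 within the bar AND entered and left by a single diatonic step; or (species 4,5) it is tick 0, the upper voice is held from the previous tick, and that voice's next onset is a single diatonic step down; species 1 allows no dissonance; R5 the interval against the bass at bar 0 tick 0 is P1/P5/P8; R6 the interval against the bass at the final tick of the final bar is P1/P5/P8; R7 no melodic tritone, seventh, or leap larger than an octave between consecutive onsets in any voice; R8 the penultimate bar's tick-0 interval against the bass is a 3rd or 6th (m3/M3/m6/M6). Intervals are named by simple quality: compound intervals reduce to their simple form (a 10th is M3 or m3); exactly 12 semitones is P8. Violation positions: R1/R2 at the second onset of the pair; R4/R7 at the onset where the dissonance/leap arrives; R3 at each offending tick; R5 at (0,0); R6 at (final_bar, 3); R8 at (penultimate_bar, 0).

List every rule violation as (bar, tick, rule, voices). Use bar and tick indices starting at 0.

bar 0: v0=E3 v1=E4 downbeat P8
bar 1: v0=G3 v1=E4 downbeat M6
bar 2: v0=F3 v1=D4 downbeat M6
bar 3: v0=G3 v1=B3 downbeat M3
bar 4: v0=E3 v1=E4 downbeat P8
bar 5: v0=F3 v1=A3 downbeat M3
bar 6: v0=G3 v1=B3 downbeat M3
bar 7: v0=F3 v1=A3 downbeat M3
bar 8: v0=G3 v1=B3 downbeat M3
bar 9: v0=F3 v1=D4 downbeat M6
bar 10: v0=E3 v1=E4 downbeat P8

No violations across 11 bars (E3..E3 vs E4..E4).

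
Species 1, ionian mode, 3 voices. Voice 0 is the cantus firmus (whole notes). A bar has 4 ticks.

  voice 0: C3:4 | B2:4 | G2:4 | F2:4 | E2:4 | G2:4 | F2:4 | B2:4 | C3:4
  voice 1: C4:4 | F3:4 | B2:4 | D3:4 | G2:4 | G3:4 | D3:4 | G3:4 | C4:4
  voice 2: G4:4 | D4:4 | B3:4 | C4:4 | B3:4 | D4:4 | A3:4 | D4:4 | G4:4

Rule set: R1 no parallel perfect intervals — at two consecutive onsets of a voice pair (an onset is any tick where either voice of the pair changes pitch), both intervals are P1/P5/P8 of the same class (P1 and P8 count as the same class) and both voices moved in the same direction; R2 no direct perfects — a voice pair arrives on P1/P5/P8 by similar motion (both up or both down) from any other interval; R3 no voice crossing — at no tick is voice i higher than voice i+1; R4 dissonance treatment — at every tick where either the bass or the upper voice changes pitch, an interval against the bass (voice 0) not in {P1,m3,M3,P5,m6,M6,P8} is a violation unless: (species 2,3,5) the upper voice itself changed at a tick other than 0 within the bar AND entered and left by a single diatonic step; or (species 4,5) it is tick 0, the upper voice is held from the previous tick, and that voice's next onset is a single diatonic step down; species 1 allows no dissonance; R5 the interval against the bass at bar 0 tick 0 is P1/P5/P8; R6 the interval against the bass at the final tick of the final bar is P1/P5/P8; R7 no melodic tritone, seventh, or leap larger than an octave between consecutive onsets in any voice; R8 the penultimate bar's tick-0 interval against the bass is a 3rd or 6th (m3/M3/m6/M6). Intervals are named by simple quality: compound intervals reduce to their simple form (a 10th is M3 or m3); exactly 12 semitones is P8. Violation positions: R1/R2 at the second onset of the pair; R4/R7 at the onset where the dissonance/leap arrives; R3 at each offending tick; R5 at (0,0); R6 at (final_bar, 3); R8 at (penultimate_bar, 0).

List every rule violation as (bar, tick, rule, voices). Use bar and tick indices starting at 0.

(1, 0, R4, (0, 1))
(2, 0, R2, (1, 2))
(2, 0, R7, (1,))
(4, 0, R1, (0, 2))
(5, 0, R1, (0, 2))
(5, 0, R2, (0, 1))
(5, 0, R2, (1, 2))
(6, 0, R1, (1, 2))
(7, 0, R1, (1, 2))
(7, 0, R7, (0,))
(8, 0, R1, (1, 2))
(8, 0, R2, (0, 1))
(8, 0, R2, (0, 2))

bar 0: v0=C3 v1=C4 v2=G4 downbeat P5
bar 1: v0=B2 v1=F3 v2=D4 downbeat m3
bar 2: v0=G2 v1=B2 v2=B3 downbeat M3
bar 3: v0=F2 v1=D3 v2=C4 downbeat P5
bar 4: v0=E2 v1=G2 v2=B3 downbeat P5
bar 5: v0=G2 v1=G3 v2=D4 downbeat P5
bar 6: v0=F2 v1=D3 v2=A3 downbeat M3
bar 7: v0=B2 v1=G3 v2=D4 downbeat m3
bar 8: v0=C3 v1=C4 v2=G4 downbeat P5
  -> R4 @ bar 1 tick 0 v(0, 1): B2/F3 TT untreated
  -> R2 @ bar 2 tick 0 v(1, 2): F3/D4 M6 -> B2/B3 P8 similar
  -> R7 @ bar 2 tick 0 v(1,): F3->B2 leap 6st
  -> R1 @ bar 4 tick 0 v(0, 2): F2/C4 P5 -> E2/B3 P5 similar
  -> R1 @ bar 5 tick 0 v(0, 2): E2/B3 P5 -> G2/D4 P5 similar
  -> R2 @ bar 5 tick 0 v(0, 1): E2/G2 m3 -> G2/G3 P8 similar
  -> R2 @ bar 5 tick 0 v(1, 2): G2/B3 M3 -> G3/D4 P5 similar
  -> R1 @ bar 6 tick 0 v(1, 2): G3/D4 P5 -> D3/A3 P5 similar
  -> R1 @ bar 7 tick 0 v(1, 2): D3/A3 P5 -> G3/D4 P5 similar
  -> R7 @ bar 7 tick 0 v(0,): F2->B2 leap 6st
  -> R1 @ bar 8 tick 0 v(1, 2): G3/D4 P5 -> C4/G4 P5 similar
  -> R2 @ bar 8 tick 0 v(0, 1): B2/G3 m6 -> C3/C4 P8 similar
  -> R2 @ bar 8 tick 0 v(0, 2): B2/D4 m3 -> C3/G4 P5 similar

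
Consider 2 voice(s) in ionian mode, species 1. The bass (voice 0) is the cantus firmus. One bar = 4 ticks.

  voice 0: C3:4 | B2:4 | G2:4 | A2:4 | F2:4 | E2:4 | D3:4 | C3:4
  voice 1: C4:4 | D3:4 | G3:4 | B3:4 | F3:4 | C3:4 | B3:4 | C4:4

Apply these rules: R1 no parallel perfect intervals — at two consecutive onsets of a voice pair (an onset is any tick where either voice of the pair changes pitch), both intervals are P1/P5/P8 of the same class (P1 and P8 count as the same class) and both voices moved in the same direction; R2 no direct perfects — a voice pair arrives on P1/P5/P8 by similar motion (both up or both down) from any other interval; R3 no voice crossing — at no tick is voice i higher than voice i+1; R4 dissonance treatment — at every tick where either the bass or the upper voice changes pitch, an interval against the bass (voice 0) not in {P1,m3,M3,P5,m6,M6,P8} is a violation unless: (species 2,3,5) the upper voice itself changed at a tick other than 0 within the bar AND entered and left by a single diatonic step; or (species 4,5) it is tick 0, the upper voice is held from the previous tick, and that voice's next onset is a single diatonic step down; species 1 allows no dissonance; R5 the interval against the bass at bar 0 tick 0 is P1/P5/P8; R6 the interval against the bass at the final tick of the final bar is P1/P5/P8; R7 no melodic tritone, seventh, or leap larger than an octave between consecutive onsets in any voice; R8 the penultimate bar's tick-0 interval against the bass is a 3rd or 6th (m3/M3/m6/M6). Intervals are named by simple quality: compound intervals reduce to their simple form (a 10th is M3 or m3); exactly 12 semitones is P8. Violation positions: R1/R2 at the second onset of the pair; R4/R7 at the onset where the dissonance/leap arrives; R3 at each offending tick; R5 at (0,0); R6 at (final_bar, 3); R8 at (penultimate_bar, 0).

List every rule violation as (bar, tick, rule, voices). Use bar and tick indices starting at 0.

bar 0: v0=C3 v1=C4 downbeat P8
bar 1: v0=B2 v1=D3 downbeat m3
bar 2: v0=G2 v1=G3 downbeat P8
bar 3: v0=A2 v1=B3 downbeat M2
bar 4: v0=F2 v1=F3 downbeat P8
bar 5: v0=E2 v1=C3 downbeat m6
bar 6: v0=D3 v1=B3 downbeat M6
bar 7: v0=C3 v1=C4 downbeat P8
  -> R7 @ bar 1 tick 0 v(1,): C4->D3 leap 10st
  -> R4 @ bar 3 tick 0 v(0, 1): A2/B3 M2 untreated
  -> R2 @ bar 4 tick 0 v(0, 1): A2/B3 M2 -> F2/F3 P8 similar
  -> R7 @ bar 4 tick 0 v(1,): B3->F3 leap 6st
  -> R7 @ bar 6 tick 0 v(0,): E2->D3 leap 10st
  -> R7 @ bar 6 tick 0 v(1,): C3->B3 leap 11st

(1, 0, R7, (1,))
(3, 0, R4, (0, 1))
(4, 0, R2, (0, 1))
(4, 0, R7, (1,))
(6, 0, R7, (0,))
(6, 0, R7, (1,))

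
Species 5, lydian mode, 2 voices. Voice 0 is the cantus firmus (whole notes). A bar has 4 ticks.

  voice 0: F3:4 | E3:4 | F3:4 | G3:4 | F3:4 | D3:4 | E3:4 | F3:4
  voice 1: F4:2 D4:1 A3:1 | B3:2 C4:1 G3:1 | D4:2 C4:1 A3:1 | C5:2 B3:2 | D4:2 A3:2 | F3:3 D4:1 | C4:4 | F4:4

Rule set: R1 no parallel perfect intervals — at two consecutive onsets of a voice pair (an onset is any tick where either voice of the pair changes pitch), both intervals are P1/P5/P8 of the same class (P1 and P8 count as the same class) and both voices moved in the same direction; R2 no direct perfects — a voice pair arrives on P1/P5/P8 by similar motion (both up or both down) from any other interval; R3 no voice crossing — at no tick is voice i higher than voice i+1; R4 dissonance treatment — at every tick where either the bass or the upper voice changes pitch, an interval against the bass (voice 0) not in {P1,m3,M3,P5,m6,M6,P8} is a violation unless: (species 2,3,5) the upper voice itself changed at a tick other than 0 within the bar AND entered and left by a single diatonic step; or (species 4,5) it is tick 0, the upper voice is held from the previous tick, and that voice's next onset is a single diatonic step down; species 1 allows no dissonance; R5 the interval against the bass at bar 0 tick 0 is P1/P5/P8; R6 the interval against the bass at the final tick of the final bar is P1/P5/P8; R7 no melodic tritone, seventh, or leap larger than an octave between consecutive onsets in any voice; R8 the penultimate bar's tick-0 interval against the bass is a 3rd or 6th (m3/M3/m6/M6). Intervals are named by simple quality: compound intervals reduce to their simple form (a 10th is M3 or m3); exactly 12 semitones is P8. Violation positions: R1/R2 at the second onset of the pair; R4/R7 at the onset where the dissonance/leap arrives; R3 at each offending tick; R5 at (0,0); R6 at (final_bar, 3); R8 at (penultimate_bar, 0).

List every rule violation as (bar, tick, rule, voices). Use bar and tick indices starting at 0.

(3, 0, R4, (0, 1))
(3, 0, R7, (1,))
(3, 2, R7, (1,))
(7, 0, R2, (0, 1))

bar 0: v0=F3 v1=F4 downbeat P8
bar 1: v0=E3 v1=B3 downbeat P5
bar 2: v0=F3 v1=D4 downbeat M6
bar 3: v0=G3 v1=C5 downbeat P4
bar 4: v0=F3 v1=D4 downbeat M6
bar 5: v0=D3 v1=F3 downbeat m3
bar 6: v0=E3 v1=C4 downbeat m6
bar 7: v0=F3 v1=F4 downbeat P8
  -> R4 @ bar 3 tick 0 v(0, 1): G3/C5 P4 untreated
  -> R7 @ bar 3 tick 0 v(1,): A3->C5 leap 15st
  -> R7 @ bar 3 tick 2 v(1,): C5->B3 leap 13st
  -> R2 @ bar 7 tick 0 v(0, 1): E3/C4 m6 -> F3/F4 P8 similar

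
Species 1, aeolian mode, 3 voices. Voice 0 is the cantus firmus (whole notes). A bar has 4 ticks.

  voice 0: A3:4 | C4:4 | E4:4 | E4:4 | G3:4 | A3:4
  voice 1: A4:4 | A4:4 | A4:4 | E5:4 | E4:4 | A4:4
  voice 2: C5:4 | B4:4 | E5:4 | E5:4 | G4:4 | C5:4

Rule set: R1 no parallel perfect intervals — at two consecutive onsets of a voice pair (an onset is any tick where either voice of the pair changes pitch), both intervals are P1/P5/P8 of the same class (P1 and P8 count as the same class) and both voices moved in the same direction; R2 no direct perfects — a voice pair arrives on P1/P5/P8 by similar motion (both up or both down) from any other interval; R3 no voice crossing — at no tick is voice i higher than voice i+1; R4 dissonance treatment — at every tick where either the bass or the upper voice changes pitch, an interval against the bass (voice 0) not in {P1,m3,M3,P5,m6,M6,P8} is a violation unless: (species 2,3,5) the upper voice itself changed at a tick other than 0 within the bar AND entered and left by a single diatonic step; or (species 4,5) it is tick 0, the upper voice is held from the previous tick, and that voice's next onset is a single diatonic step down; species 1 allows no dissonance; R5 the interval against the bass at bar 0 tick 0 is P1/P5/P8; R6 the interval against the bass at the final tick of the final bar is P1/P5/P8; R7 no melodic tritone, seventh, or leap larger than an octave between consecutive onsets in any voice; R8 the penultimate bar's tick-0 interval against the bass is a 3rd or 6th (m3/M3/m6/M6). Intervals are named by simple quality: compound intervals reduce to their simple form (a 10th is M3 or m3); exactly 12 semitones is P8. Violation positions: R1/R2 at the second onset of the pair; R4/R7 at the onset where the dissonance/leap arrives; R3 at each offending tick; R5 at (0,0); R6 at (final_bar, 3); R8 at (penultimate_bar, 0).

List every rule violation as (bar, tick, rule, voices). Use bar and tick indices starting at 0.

(0, 0, R5, (0, 2))
(1, 0, R4, (0, 2))
(2, 0, R2, (0, 2))
(2, 0, R4, (0, 1))
(4, 0, R1, (0, 2))
(4, 0, R8, (0, 2))
(5, 0, R2, (0, 1))
(5, 3, R6, (0, 2))

bar 0: v0=A3 v1=A4 v2=C5 downbeat m3
bar 1: v0=C4 v1=A4 v2=B4 downbeat M7
bar 2: v0=E4 v1=A4 v2=E5 downbeat P8
bar 3: v0=E4 v1=E5 v2=E5 downbeat P8
bar 4: v0=G3 v1=E4 v2=G4 downbeat P8
bar 5: v0=A3 v1=A4 v2=C5 downbeat m3
  -> R5 @ bar 0 tick 0 v(0, 2): opens on m3
  -> R4 @ bar 1 tick 0 v(0, 2): C4/B4 M7 untreated
  -> R2 @ bar 2 tick 0 v(0, 2): C4/B4 M7 -> E4/E5 P8 similar
  -> R4 @ bar 2 tick 0 v(0, 1): E4/A4 P4 untreated
  -> R1 @ bar 4 tick 0 v(0, 2): E4/E5 P8 -> G3/G4 P8 similar
  -> R8 @ bar 4 tick 0 v(0, 2): penult P8 not 3rd/6th
  -> R2 @ bar 5 tick 0 v(0, 1): G3/E4 M6 -> A3/A4 P8 similar
  -> R6 @ bar 5 tick 3 v(0, 2): closes on m3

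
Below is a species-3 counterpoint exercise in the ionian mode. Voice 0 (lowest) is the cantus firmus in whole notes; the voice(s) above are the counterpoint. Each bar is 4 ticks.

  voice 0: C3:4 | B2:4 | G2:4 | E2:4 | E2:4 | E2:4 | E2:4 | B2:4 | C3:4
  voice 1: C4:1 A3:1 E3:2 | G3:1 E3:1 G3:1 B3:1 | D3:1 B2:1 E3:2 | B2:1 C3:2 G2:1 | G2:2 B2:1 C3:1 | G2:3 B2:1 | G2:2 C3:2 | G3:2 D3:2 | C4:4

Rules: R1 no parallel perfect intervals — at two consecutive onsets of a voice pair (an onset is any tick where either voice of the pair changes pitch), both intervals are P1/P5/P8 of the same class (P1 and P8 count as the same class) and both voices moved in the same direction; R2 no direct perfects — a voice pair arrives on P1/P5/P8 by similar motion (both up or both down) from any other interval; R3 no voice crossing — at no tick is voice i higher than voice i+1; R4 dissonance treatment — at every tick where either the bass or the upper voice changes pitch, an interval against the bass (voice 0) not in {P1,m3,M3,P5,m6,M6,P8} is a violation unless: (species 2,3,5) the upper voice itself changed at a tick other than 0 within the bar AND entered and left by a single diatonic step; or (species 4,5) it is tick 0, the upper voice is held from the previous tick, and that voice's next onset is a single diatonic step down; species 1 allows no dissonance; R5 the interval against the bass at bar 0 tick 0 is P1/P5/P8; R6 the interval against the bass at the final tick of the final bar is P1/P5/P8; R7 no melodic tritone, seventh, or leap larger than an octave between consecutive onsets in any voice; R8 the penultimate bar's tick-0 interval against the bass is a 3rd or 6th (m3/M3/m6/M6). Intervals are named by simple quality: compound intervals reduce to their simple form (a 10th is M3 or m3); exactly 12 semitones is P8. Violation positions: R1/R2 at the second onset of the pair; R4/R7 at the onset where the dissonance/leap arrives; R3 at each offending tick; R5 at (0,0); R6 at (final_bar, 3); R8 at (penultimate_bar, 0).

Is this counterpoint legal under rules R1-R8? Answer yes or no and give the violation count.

No (5 violations)

bar 0: v0=C3 v1=C4 (P8)
bar 1: v0=B2 v1=G3 (m6)
bar 2: v0=G2 v1=D3 (P5)
bar 3: v0=E2 v1=B2 (P5)
bar 4: v0=E2 v1=G2 (m3)
bar 5: v0=E2 v1=G2 (m3)
bar 6: v0=E2 v1=G2 (m3)
bar 7: v0=B2 v1=G3 (m6)
bar 8: v0=C3 v1=C4 (P8)
  R4 @ bar1.1: B2/E3 P4 untreated
  R2 @ bar2.0: B2/B3 P8 -> G2/D3 P5 similar
  R2 @ bar3.0: G2/E3 M6 -> E2/B2 P5 similar
  R2 @ bar8.0: B2/D3 m3 -> C3/C4 P8 similar
  R7 @ bar8.0: D3->C4 leap 10st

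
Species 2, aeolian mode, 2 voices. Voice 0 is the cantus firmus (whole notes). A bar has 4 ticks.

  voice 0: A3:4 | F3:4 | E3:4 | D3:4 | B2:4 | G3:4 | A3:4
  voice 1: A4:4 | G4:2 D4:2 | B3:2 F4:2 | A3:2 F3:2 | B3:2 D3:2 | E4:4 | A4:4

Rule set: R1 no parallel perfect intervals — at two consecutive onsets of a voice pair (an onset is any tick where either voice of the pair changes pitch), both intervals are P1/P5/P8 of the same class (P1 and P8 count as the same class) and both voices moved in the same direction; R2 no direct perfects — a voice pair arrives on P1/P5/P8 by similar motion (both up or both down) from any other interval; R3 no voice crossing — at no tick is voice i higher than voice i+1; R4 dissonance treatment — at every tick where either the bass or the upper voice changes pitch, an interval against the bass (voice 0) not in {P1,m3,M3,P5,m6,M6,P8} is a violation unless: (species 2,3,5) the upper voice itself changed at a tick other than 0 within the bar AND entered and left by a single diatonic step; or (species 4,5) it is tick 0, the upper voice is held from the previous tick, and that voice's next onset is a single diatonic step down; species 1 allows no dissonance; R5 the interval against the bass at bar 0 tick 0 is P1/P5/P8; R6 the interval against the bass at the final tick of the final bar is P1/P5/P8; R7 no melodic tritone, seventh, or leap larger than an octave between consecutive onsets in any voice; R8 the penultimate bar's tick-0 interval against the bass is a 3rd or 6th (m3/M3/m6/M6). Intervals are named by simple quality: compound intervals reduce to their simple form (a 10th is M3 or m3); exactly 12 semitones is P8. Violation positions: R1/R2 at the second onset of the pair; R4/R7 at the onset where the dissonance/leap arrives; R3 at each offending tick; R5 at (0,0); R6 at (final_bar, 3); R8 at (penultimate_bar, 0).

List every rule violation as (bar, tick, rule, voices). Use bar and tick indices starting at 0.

bar 0: v0=A3 v1=A4 downbeat P8
bar 1: v0=F3 v1=G4 downbeat M2
bar 2: v0=E3 v1=B3 downbeat P5
bar 3: v0=D3 v1=A3 downbeat P5
bar 4: v0=B2 v1=B3 downbeat P8
bar 5: v0=G3 v1=E4 downbeat M6
bar 6: v0=A3 v1=A4 downbeat P8
  -> R4 @ bar 1 tick 0 v(0, 1): F3/G4 M2 untreated
  -> R2 @ bar 2 tick 0 v(0, 1): F3/D4 M6 -> E3/B3 P5 similar
  -> R4 @ bar 2 tick 2 v(0, 1): E3/F4 m2 untreated
  -> R7 @ bar 2 tick 2 v(1,): B3->F4 leap 6st
  -> R2 @ bar 3 tick 0 v(0, 1): E3/F4 m2 -> D3/A3 P5 similar
  -> R7 @ bar 4 tick 0 v(1,): F3->B3 leap 6st
  -> R7 @ bar 5 tick 0 v(1,): D3->E4 leap 14st
  -> R2 @ bar 6 tick 0 v(0, 1): G3/E4 M6 -> A3/A4 P8 similar

(1, 0, R4, (0, 1))
(2, 0, R2, (0, 1))
(2, 2, R4, (0, 1))
(2, 2, R7, (1,))
(3, 0, R2, (0, 1))
(4, 0, R7, (1,))
(5, 0, R7, (1,))
(6, 0, R2, (0, 1))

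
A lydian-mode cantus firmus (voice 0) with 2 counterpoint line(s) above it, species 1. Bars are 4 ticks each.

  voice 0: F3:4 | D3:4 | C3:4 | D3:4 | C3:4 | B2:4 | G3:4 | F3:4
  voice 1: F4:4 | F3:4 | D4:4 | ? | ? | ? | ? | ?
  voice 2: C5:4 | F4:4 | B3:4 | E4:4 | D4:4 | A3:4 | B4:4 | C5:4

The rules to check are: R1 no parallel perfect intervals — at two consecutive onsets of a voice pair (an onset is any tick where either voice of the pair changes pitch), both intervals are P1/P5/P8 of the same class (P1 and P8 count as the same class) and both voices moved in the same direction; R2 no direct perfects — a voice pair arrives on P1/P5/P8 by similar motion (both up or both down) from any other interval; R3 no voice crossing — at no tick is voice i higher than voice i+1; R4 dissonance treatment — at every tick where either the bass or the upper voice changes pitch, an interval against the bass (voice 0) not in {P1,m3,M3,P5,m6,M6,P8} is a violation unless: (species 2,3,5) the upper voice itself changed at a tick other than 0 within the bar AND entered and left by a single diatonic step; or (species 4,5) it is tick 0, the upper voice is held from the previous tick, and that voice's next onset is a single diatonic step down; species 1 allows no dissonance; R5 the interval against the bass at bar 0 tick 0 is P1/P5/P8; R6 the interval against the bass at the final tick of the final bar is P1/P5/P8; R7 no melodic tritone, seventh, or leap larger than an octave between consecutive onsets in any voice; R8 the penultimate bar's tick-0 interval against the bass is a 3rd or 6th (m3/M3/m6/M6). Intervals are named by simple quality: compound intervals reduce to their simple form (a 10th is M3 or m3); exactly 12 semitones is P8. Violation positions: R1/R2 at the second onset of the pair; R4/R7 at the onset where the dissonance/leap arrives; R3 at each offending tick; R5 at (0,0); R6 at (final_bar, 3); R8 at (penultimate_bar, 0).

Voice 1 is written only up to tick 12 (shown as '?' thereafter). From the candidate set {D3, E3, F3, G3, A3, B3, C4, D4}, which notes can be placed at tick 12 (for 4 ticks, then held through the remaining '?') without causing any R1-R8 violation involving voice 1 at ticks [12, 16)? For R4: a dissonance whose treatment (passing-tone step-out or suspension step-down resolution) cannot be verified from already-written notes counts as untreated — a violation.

{A3, B3, D3, D4, F3}

D3: legal
E3: violates R4,R7
F3: legal
G3: violates R4
A3: legal
B3: legal
C4: violates R4
D4: legal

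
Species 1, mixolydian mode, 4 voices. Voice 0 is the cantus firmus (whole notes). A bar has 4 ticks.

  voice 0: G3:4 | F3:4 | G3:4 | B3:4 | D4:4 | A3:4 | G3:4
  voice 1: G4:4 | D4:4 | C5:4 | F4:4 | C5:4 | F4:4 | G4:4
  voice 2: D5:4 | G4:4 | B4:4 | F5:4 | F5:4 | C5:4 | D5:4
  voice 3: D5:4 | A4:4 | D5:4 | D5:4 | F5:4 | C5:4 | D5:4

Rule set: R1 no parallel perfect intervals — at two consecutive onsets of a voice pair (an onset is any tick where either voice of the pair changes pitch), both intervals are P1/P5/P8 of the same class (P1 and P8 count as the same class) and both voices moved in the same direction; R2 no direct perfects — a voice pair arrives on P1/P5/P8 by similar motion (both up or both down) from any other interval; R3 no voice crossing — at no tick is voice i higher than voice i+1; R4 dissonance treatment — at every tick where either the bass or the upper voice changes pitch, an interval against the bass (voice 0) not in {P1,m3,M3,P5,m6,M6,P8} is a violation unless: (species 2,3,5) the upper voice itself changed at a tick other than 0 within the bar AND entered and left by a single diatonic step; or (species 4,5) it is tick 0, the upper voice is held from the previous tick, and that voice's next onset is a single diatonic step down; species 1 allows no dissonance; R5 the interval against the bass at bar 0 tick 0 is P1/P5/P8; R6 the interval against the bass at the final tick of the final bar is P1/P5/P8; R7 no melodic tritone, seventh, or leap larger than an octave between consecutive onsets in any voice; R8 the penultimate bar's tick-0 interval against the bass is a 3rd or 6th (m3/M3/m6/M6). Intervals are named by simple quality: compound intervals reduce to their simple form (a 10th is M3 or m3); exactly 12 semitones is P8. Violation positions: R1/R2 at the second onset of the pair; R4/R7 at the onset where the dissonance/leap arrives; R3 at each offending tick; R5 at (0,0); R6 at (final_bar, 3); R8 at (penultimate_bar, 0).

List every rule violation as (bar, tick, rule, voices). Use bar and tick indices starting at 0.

bar 0: v0=G3 v1=G4 v2=D5 v3=D5 downbeat P5
bar 1: v0=F3 v1=D4 v2=G4 v3=A4 downbeat M3
bar 2: v0=G3 v1=C5 v2=B4 v3=D5 downbeat P5
bar 3: v0=B3 v1=F4 v2=F5 v3=D5 downbeat m3
bar 4: v0=D4 v1=C5 v2=F5 v3=F5 downbeat m3
bar 5: v0=A3 v1=F4 v2=C5 v3=C5 downbeat m3
bar 6: v0=G3 v1=G4 v2=D5 v3=D5 downbeat P5
  -> R1 @ bar 1 tick 0 v(1, 3): G4/D5 P5 -> D4/A4 P5 similar
  -> R4 @ bar 1 tick 0 v(0, 2): F3/G4 M2 untreated
  -> R2 @ bar 2 tick 0 v(0, 3): F3/A4 M3 -> G3/D5 P5 similar
  -> R3 @ bar 2 tick 0 v(1, 2): C5 above B4
  -> R4 @ bar 2 tick 0 v(0, 1): G3/C5 P4 untreated
  -> R7 @ bar 2 tick 0 v(1,): D4->C5 leap 10st
  -> R3 @ bar 2 tick 1 v(1, 2): C5 above B4
  -> R3 @ bar 2 tick 2 v(1, 2): C5 above B4
  -> R3 @ bar 2 tick 3 v(1, 2): C5 above B4
  -> R3 @ bar 3 tick 0 v(2, 3): F5 above D5
  -> R4 @ bar 3 tick 0 v(0, 1): B3/F4 TT untreated
  -> R4 @ bar 3 tick 0 v(0, 2): B3/F5 TT untreated
  -> R7 @ bar 3 tick 0 v(2,): B4->F5 leap 6st
  -> R3 @ bar 3 tick 1 v(2, 3): F5 above D5
  -> R3 @ bar 3 tick 2 v(2, 3): F5 above D5
  -> R3 @ bar 3 tick 3 v(2, 3): F5 above D5
  -> R4 @ bar 4 tick 0 v(0, 1): D4/C5 m7 untreated
  -> R1 @ bar 5 tick 0 v(2, 3): F5/F5 P1 -> C5/C5 P1 similar
  -> R2 @ bar 5 tick 0 v(1, 2): C5/F5 P4 -> F4/C5 P5 similar
  -> R2 @ bar 5 tick 0 v(1, 3): C5/F5 P4 -> F4/C5 P5 similar
  -> R1 @ bar 6 tick 0 v(1, 2): F4/C5 P5 -> G4/D5 P5 similar
  -> R1 @ bar 6 tick 0 v(1, 3): F4/C5 P5 -> G4/D5 P5 similar
  -> R1 @ bar 6 tick 0 v(2, 3): C5/C5 P1 -> D5/D5 P1 similar

(1, 0, R1, (1, 3))
(1, 0, R4, (0, 2))
(2, 0, R2, (0, 3))
(2, 0, R3, (1, 2))
(2, 0, R4, (0, 1))
(2, 0, R7, (1,))
(2, 1, R3, (1, 2))
(2, 2, R3, (1, 2))
(2, 3, R3, (1, 2))
(3, 0, R3, (2, 3))
(3, 0, R4, (0, 1))
(3, 0, R4, (0, 2))
(3, 0, R7, (2,))
(3, 1, R3, (2, 3))
(3, 2, R3, (2, 3))
(3, 3, R3, (2, 3))
(4, 0, R4, (0, 1))
(5, 0, R1, (2, 3))
(5, 0, R2, (1, 2))
(5, 0, R2, (1, 3))
(6, 0, R1, (1, 2))
(6, 0, R1, (1, 3))
(6, 0, R1, (2, 3))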